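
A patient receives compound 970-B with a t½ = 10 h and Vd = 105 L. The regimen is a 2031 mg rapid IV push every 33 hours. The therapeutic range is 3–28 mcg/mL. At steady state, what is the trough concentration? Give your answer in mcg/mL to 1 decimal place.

Over one 33-h interval, 33/10 ≈ 3.3 half-lives elapse, leaving f ≈ 0.1015 of each dose.
At steady state, accumulation factor R = 1/(1 − e^(−kτ)) ≈ 1.1130.
Each bolus raises the concentration by D/Vd = 2031/105 ≈ 19.343 mcg/mL.
Cmax,ss = C₀/(1 − f) ≈ 19.343/0.8985 ≈ 21.528 mcg/mL.
Steady-state trough Cmin,ss = Cmax,ss·f ≈ 21.528 × 0.1015 ≈ 2.185 mcg/mL.
Trough 2.2 mcg/mL vs MEC 3 mcg/mL: subtherapeutic.

2.2 mcg/mL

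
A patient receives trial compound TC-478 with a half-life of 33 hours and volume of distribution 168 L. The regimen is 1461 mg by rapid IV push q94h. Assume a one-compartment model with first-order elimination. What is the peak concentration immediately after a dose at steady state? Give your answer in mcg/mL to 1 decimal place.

10.1 mcg/mL

Over one 94-h interval, 94/33 ≈ 2.8485 half-lives elapse, leaving f ≈ 0.1388 of each dose.
At steady state, accumulation factor R = 1/(1 − e^(−kτ)) ≈ 1.1612.
Single-dose peak C₀ = D/Vd = 1461/168 ≈ 8.696 mcg/mL.
Steady-state peak Cmax,ss = C₀·R ≈ 8.696 × 1.1612 ≈ 10.098 mcg/mL.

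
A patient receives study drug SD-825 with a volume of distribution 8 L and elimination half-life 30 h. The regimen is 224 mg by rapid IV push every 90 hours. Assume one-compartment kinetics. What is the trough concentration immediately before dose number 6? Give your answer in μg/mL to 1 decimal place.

f = (1/2)^(τ/t½) = (1/2)^(90/30) ≈ 0.1250.
C₀ = D/Vd = 224/8 ≈ 28.000 μg/mL.
Before the 6th dose, 5 doses have been given. Superposition: Cmin = C₀·(f + f² + … + f^5).
≈ 28.000 × (0.1250 + 0.0156 + 0.0020 + 0.0002 + 0.0000) ≈ 28.000 × 0.1428 ≈ 3.998 μg/mL.

4.0 μg/mL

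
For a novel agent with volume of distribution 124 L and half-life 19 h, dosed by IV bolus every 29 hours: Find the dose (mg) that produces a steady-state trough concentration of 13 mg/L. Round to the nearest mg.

3031 mg

τ/t½ = 29/19 ≈ 1.5263, so f = (1/2)^(29/19) ≈ 0.347163.
Cmin,ss = (D/Vd)·f/(1−f), so D = Cmin,ss·Vd·(1−f)/f.
D = 13 × 124 × (1−f)/f ≈ 13 × 124 × 1.88049 ≈ 3031.35 mg.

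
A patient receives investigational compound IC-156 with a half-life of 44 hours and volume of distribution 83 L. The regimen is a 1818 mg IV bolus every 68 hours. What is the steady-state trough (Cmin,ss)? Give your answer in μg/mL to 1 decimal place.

Over one 68-h interval, 68/44 ≈ 1.5455 half-lives elapse, leaving f ≈ 0.3426 of each dose.
Each bolus raises the concentration by D/Vd = 1818/83 ≈ 21.904 μg/mL.
Steady-state trough Cmin,ss = C₀·f/(1−f) ≈ 21.904 × 0.3426/0.6574 ≈ 11.415 μg/mL.

11.4 μg/mL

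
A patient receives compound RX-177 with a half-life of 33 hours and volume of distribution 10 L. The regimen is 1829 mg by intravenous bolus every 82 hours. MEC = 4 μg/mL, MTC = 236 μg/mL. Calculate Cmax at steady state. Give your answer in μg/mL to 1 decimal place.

k = ln2/t½ = ln2/33 ≈ 0.021004 h⁻¹; fraction remaining f = e^(−kτ) = e^(−0.021004×82) ≈ 0.1786.
At steady state, accumulation factor R = 1/(1 − e^(−kτ)) ≈ 1.2174.
Single-dose peak C₀ = D/Vd = 1829/10 ≈ 182.900 μg/mL.
Cmax,ss = C₀/(1 − f) ≈ 182.900/0.8214 ≈ 222.669 μg/mL.
Peak 222.7 μg/mL vs MTC 236 μg/mL: below toxic threshold.

222.7 μg/mL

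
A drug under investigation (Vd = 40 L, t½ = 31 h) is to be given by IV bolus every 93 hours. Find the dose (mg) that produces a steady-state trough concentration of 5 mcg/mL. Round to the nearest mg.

1400 mg

τ/t½ = 93/31 ≈ 3, so f = (1/2)^(93/31) ≈ 0.125000.
Cmin,ss = (D/Vd)·f/(1−f), so D = Cmin,ss·Vd·(1−f)/f.
D = 5 × 40 × (1−f)/f ≈ 5 × 40 × 7.00000 ≈ 1400.00 mg.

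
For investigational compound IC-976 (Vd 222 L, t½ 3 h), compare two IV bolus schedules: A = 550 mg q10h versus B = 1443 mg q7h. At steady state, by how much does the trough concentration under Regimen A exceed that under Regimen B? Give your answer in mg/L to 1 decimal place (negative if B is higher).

Regimen A: f = (1/2)^(10/3) ≈ 0.0992; Cmin,ss = (550/222)·f/(1−f) ≈ 0.273 mg/L.
Regimen B: f = (1/2)^(7/3) ≈ 0.1984; Cmin,ss = (1443/222)·f/(1−f) ≈ 1.609 mg/L.
Difference ≈ 0.273 − 1.609 ≈ -1.336 mg/L.

-1.3 mg/L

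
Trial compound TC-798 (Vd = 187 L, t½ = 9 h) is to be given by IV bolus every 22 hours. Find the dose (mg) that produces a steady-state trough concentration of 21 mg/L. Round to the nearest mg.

τ/t½ = 22/9 ≈ 2.4444, so f = (1/2)^(22/9) ≈ 0.183717.
Cmin,ss = (D/Vd)·f/(1−f), so D = Cmin,ss·Vd·(1−f)/f.
D = 21 × 187 × (1−f)/f ≈ 21 × 187 × 4.44315 ≈ 17448.25 mg.

17448 mg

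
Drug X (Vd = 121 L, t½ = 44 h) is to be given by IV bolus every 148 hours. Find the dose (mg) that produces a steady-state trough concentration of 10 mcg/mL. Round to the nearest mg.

11245 mg

τ/t½ = 148/44 ≈ 3.3636, so f = (1/2)^(148/44) ≈ 0.097150.
Cmin,ss = (D/Vd)·f/(1−f), so D = Cmin,ss·Vd·(1−f)/f.
D = 10 × 121 × (1−f)/f ≈ 10 × 121 × 9.29336 ≈ 11244.97 mg.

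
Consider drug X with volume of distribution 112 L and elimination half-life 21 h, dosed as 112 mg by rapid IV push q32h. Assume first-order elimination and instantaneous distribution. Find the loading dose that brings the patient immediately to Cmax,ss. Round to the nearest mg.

172 mg

f = (1/2)^(32/21) ≈ 0.347766; accumulation ratio R = 1/(1−f) ≈ 1.53319.
Loading dose to hit Cmax,ss on first dose: D_load = D_maint·R ≈ 112 × 1.53319 ≈ 171.72 mg.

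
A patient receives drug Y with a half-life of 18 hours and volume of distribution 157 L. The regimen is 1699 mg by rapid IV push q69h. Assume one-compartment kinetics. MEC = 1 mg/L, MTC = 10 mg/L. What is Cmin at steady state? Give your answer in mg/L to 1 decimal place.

0.8 mg/L

τ/t½ = 69/18 ≈ 3.8333, so fraction remaining f = (1/2)^(69/18) ≈ 0.0702.
Each bolus raises the concentration by D/Vd = 1699/157 ≈ 10.822 mg/L.
Steady-state trough Cmin,ss = C₀·f/(1−f) ≈ 10.822 × 0.0702/0.9298 ≈ 0.817 mg/L.
Trough 0.8 mg/L vs MEC 1 mg/L: subtherapeutic.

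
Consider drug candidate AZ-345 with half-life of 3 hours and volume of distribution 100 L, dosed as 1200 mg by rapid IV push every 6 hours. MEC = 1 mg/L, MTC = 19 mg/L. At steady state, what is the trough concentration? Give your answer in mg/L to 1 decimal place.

4.0 mg/L

τ = 6 h = 2 half-lives, so f = (1/2)^2 = 0.25.
At steady state, R = 1/(1 − 0.25) = 4/3.
Single-dose peak C₀ = D/Vd = 1200/100 = 12 mg/L.
Steady-state peak Cmax,ss = C₀·R = 12 × 4/3 ≈ 16.000 mg/L.
Steady-state trough Cmin,ss = Cmax,ss·f ≈ 16.000 × 0.25 ≈ 4.000 mg/L.
Trough 4.0 mg/L vs MEC 1 mg/L: adequate.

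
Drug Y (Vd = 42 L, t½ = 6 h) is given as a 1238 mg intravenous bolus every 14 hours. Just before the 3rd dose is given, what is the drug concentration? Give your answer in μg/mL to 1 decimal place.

f = (1/2)^(τ/t½) = (1/2)^(14/6) ≈ 0.1984.
C₀ = D/Vd = 1238/42 ≈ 29.476 μg/mL.
Before the 3rd dose, 2 doses have been given. Superposition: Cmin = C₀·(f + f²).
≈ 29.476 × (0.1984 + 0.0394) ≈ 29.476 × 0.2378 ≈ 7.009 μg/mL.

7.0 μg/mL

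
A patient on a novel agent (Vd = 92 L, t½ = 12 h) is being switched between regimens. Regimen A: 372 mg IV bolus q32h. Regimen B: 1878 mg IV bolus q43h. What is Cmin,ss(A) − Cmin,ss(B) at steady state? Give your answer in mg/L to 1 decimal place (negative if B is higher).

-1.1 mg/L

Regimen A: f = (1/2)^(32/12) ≈ 0.1575; Cmin,ss = (372/92)·f/(1−f) ≈ 0.756 mg/L.
Regimen B: f = (1/2)^(43/12) ≈ 0.0834; Cmin,ss = (1878/92)·f/(1−f) ≈ 1.857 mg/L.
Difference ≈ 0.756 − 1.857 ≈ -1.101 mg/L.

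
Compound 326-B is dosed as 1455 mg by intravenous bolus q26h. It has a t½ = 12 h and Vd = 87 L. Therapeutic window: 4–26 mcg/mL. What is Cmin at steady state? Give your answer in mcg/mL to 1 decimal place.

4.8 mcg/mL

Over one 26-h interval, 26/12 ≈ 2.1667 half-lives elapse, leaving f ≈ 0.2227 of each dose.
At steady state, accumulation factor R = 1/(1 − e^(−kτ)) ≈ 1.2865.
Single-dose peak C₀ = D/Vd = 1455/87 ≈ 16.724 mcg/mL.
Steady-state peak Cmax,ss = C₀·R ≈ 16.724 × 1.2865 ≈ 21.515 mcg/mL.
Steady-state trough Cmin,ss = Cmax,ss·f ≈ 21.515 × 0.2227 ≈ 4.791 mcg/mL.
Trough 4.8 mcg/mL vs MEC 4 mcg/mL: adequate.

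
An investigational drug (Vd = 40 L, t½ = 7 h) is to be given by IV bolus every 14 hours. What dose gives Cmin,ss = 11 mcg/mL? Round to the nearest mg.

1320 mg

τ/t½ = 14/7 ≈ 2, so f = (1/2)^(14/7) ≈ 0.250000.
Cmin,ss = (D/Vd)·f/(1−f), so D = Cmin,ss·Vd·(1−f)/f.
D = 11 × 40 × (1−f)/f ≈ 11 × 40 × 3.00000 ≈ 1320.00 mg.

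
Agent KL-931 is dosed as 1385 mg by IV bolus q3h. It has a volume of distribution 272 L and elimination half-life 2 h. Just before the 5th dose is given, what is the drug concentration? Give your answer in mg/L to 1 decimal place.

2.7 mg/L

f = (1/2)^(τ/t½) = (1/2)^(3/2) ≈ 0.3536.
C₀ = D/Vd = 1385/272 ≈ 5.092 mg/L.
Before the 5th dose, 4 doses have been given. Superposition: Cmin = C₀·(f + f² + … + f^4).
≈ 5.092 × (0.3536 + 0.1250 + 0.0442 + 0.0156) ≈ 5.092 × 0.5384 ≈ 2.742 mg/L.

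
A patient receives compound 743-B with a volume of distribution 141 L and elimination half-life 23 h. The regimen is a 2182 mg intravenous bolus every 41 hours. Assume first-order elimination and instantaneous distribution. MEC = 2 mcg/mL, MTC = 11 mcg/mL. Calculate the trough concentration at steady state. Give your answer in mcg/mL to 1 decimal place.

k = ln2/t½ = ln2/23 ≈ 0.030137 h⁻¹; fraction remaining f = e^(−kτ) = e^(−0.030137×41) ≈ 0.2907.
Single-dose peak C₀ = D/Vd = 2182/141 ≈ 15.475 mcg/mL.
Steady-state trough Cmin,ss = C₀·f/(1−f) ≈ 15.475 × 0.2907/0.7093 ≈ 6.342 mcg/mL.
Trough 6.3 mcg/mL vs MEC 2 mcg/mL: adequate.

6.3 mcg/mL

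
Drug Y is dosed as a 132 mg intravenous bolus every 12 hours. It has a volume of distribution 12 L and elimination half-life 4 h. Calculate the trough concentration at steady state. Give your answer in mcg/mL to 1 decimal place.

τ = 12 h = 3 half-lives, so f = (1/2)^3 = 0.125.
At steady state, R = 1/(1 − 0.125) = 8/7.
Single-dose peak C₀ = D/Vd = 132/12 = 11 mcg/mL.
Steady-state peak Cmax,ss = C₀·R = 11 × 8/7 ≈ 12.571 mcg/mL.
Steady-state trough Cmin,ss = Cmax,ss·f ≈ 12.571 × 0.125 ≈ 1.571 mcg/mL.

1.6 mcg/mL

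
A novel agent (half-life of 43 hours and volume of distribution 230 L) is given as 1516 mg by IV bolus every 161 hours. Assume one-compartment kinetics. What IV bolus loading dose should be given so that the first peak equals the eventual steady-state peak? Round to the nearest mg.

1638 mg

f = (1/2)^(161/43) ≈ 0.074626; accumulation ratio R = 1/(1−f) ≈ 1.08064.
Loading dose to hit Cmax,ss on first dose: D_load = D_maint·R ≈ 1516 × 1.08064 ≈ 1638.25 mg.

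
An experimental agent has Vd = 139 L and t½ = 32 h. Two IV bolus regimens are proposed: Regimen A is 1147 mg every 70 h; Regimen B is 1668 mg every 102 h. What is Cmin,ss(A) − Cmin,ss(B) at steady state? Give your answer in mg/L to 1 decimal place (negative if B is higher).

Regimen A: f = (1/2)^(70/32) ≈ 0.2195; Cmin,ss = (1147/139)·f/(1−f) ≈ 2.321 mg/L.
Regimen B: f = (1/2)^(102/32) ≈ 0.1098; Cmin,ss = (1668/139)·f/(1−f) ≈ 1.480 mg/L.
Difference ≈ 2.321 − 1.480 ≈ 0.841 mg/L.

0.8 mg/L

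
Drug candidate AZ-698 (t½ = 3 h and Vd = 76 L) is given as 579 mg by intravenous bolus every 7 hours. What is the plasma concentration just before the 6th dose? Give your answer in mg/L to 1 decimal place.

f = (1/2)^(τ/t½) = (1/2)^(7/3) ≈ 0.1984.
C₀ = D/Vd = 579/76 ≈ 7.618 mg/L.
Before the 6th dose, 5 doses have been given. Superposition: Cmin = C₀·(f + f² + … + f^5).
≈ 7.618 × (0.1984 + 0.0394 + 0.0078 + 0.0015 + 0.0003) ≈ 7.618 × 0.2474 ≈ 1.885 mg/L.

1.9 mg/L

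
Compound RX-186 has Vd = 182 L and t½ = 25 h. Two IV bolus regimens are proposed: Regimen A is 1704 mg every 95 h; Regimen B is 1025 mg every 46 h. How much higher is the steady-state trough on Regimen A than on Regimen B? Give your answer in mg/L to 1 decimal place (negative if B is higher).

-1.5 mg/L

Regimen A: f = (1/2)^(95/25) ≈ 0.0718; Cmin,ss = (1704/182)·f/(1−f) ≈ 0.724 mg/L.
Regimen B: f = (1/2)^(46/25) ≈ 0.2793; Cmin,ss = (1025/182)·f/(1−f) ≈ 2.183 mg/L.
Difference ≈ 0.724 − 2.183 ≈ -1.459 mg/L.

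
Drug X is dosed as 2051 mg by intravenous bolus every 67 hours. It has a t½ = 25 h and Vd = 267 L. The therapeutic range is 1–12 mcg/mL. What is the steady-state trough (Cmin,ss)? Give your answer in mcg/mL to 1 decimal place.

τ/t½ = 67/25 ≈ 2.68, so fraction remaining f = (1/2)^(67/25) ≈ 0.1560.
Accumulation ratio R = 1/(1 − f) ≈ 1/0.8440 ≈ 1.1848.
Each bolus raises the concentration by D/Vd = 2051/267 ≈ 7.682 mcg/mL.
Steady-state peak Cmax,ss = C₀·R ≈ 7.682 × 1.1848 ≈ 9.102 mcg/mL.
Steady-state trough Cmin,ss = Cmax,ss·f ≈ 9.102 × 0.1560 ≈ 1.420 mcg/mL.
Trough 1.4 mcg/mL vs MEC 1 mcg/mL: adequate.

1.4 mcg/mL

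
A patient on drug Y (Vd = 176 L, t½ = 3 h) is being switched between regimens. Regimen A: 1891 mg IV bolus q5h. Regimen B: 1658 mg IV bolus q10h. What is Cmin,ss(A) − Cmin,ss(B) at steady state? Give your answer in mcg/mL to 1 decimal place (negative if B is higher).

3.9 mcg/mL

Regimen A: f = (1/2)^(5/3) ≈ 0.3150; Cmin,ss = (1891/176)·f/(1−f) ≈ 4.941 mcg/mL.
Regimen B: f = (1/2)^(10/3) ≈ 0.0992; Cmin,ss = (1658/176)·f/(1−f) ≈ 1.037 mcg/mL.
Difference ≈ 4.941 − 1.037 ≈ 3.904 mcg/mL.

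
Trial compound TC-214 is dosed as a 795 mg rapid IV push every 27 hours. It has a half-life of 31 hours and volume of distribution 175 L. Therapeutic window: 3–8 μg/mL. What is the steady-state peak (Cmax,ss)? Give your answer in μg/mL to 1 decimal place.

k = ln2/t½ = ln2/31 ≈ 0.022360 h⁻¹; fraction remaining f = e^(−kτ) = e^(−0.022360×27) ≈ 0.5468.
At steady state, accumulation factor R = 1/(1 − e^(−kτ)) ≈ 2.2065.
Each bolus raises the concentration by D/Vd = 795/175 ≈ 4.543 μg/mL.
Steady-state peak Cmax,ss = C₀·R ≈ 4.543 × 2.2065 ≈ 10.024 μg/mL.
Peak 10.0 μg/mL vs MTC 8 μg/mL: exceeds toxic threshold.

10.0 μg/mL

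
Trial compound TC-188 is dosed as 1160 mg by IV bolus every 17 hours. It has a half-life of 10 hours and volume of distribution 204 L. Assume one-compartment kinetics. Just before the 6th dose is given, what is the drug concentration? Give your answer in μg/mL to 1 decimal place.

2.5 μg/mL

f = (1/2)^(τ/t½) = (1/2)^(17/10) ≈ 0.3078.
C₀ = D/Vd = 1160/204 ≈ 5.686 μg/mL.
Before the 6th dose, 5 doses have been given. Superposition: Cmin = C₀·(f + f² + … + f^5).
≈ 5.686 × (0.3078 + 0.0947 + 0.0292 + 0.0090 + 0.0028) ≈ 5.686 × 0.4435 ≈ 2.522 μg/mL.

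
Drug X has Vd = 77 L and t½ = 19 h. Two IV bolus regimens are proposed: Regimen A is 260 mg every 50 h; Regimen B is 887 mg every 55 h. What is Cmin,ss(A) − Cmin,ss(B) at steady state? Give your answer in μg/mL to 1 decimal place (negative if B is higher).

Regimen A: f = (1/2)^(50/19) ≈ 0.1614; Cmin,ss = (260/77)·f/(1−f) ≈ 0.650 μg/mL.
Regimen B: f = (1/2)^(55/19) ≈ 0.1345; Cmin,ss = (887/77)·f/(1−f) ≈ 1.790 μg/mL.
Difference ≈ 0.650 − 1.790 ≈ -1.140 μg/mL.

-1.1 μg/mL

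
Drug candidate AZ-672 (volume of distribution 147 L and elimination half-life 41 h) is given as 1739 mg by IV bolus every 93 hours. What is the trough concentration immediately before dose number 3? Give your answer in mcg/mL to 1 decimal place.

f = (1/2)^(τ/t½) = (1/2)^(93/41) ≈ 0.2076.
C₀ = D/Vd = 1739/147 ≈ 11.830 mcg/mL.
Before the 3rd dose, 2 doses have been given. Superposition: Cmin = C₀·(f + f²).
≈ 11.830 × (0.2076 + 0.0431) ≈ 11.830 × 0.2507 ≈ 2.966 mcg/mL.

3.0 mcg/mL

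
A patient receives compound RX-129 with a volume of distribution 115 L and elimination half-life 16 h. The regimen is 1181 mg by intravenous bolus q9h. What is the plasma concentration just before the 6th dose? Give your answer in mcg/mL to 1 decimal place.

f = (1/2)^(τ/t½) = (1/2)^(9/16) ≈ 0.6771.
C₀ = D/Vd = 1181/115 ≈ 10.270 mcg/mL.
Before the 6th dose, 5 doses have been given. Superposition: Cmin = C₀·(f + f² + … + f^5).
≈ 10.270 × (0.6771 + 0.4585 + 0.3104 + 0.2102 + 0.1423) ≈ 10.270 × 1.7985 ≈ 18.471 mcg/mL.

18.5 mcg/mL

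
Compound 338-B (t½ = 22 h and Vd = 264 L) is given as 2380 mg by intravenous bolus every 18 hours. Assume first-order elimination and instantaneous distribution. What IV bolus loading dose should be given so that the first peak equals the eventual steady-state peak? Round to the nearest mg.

f = (1/2)^(18/22) ≈ 0.567156; accumulation ratio R = 1/(1−f) ≈ 2.31030.
Loading dose to hit Cmax,ss on first dose: D_load = D_maint·R ≈ 2380 × 2.31030 ≈ 5498.51 mg.

5499 mg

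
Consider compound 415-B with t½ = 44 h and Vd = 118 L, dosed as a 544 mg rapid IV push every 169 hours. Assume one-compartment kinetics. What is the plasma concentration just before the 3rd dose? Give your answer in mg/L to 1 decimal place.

0.3 mg/L

f = (1/2)^(τ/t½) = (1/2)^(169/44) ≈ 0.0698.
C₀ = D/Vd = 544/118 ≈ 4.610 mg/L.
Before the 3rd dose, 2 doses have been given. Superposition: Cmin = C₀·(f + f²).
≈ 4.610 × (0.0698 + 0.0049) ≈ 4.610 × 0.0747 ≈ 0.344 mg/L.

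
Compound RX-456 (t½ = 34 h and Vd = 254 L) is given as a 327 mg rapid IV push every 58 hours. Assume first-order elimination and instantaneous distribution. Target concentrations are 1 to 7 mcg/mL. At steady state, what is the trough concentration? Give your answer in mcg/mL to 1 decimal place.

Over one 58-h interval, 58/34 ≈ 1.7059 half-lives elapse, leaving f ≈ 0.3065 of each dose.
Accumulation ratio R = 1/(1 − f) ≈ 1/0.6935 ≈ 1.4420.
Single-dose peak C₀ = D/Vd = 327/254 ≈ 1.287 mcg/mL.
Cmax,ss = C₀/(1 − f) ≈ 1.287/0.6935 ≈ 1.856 mcg/mL.
One interval later, Cmin,ss = Cmax,ss·e^(−kτ) ≈ 1.856 × 0.3065 ≈ 0.569 mcg/mL.
Trough 0.6 mcg/mL vs MEC 1 mcg/mL: subtherapeutic.

0.6 mcg/mL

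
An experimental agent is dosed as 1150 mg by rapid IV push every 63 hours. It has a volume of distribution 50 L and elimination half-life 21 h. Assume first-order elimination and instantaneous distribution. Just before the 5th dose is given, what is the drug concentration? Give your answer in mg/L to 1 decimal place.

f = (1/2)^(τ/t½) = (1/2)^(63/21) ≈ 0.1250.
C₀ = D/Vd = 1150/50 ≈ 23.000 mg/L.
Before the 5th dose, 4 doses have been given. Superposition: Cmin = C₀·(f + f² + … + f^4).
≈ 23.000 × (0.1250 + 0.0156 + 0.0020 + 0.0002) ≈ 23.000 × 0.1428 ≈ 3.284 mg/L.

3.3 mg/L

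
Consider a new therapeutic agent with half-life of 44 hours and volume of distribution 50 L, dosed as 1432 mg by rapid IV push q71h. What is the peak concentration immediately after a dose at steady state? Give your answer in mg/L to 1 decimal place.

42.5 mg/L

τ/t½ = 71/44 ≈ 1.6136, so fraction remaining f = (1/2)^(71/44) ≈ 0.3268.
At steady state, accumulation factor R = 1/(1 − e^(−kτ)) ≈ 1.4854.
Each bolus raises the concentration by D/Vd = 1432/50 ≈ 28.640 mg/L.
Steady-state peak Cmax,ss = C₀·R ≈ 28.640 × 1.4854 ≈ 42.542 mg/L.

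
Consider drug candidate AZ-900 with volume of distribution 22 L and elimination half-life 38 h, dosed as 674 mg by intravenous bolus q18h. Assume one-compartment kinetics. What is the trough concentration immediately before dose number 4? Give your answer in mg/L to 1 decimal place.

f = (1/2)^(τ/t½) = (1/2)^(18/38) ≈ 0.7201.
C₀ = D/Vd = 674/22 ≈ 30.636 mg/L.
Before the 4th dose, 3 doses have been given. Superposition: Cmin = C₀·(f + f² + … + f^3).
≈ 30.636 × (0.7201 + 0.5185 + 0.3734) ≈ 30.636 × 1.6120 ≈ 49.385 mg/L.

49.4 mg/L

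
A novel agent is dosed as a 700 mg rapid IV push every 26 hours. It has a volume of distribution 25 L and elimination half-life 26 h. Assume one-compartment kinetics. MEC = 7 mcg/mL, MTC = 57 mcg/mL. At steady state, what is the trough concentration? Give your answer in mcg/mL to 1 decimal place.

The dosing interval is 1 half-life, so f = 2^(−1) = 0.5.
At steady state, R = 1/(1 − 0.5) = 2/1.
Single-dose peak C₀ = D/Vd = 700/25 = 28 mcg/mL.
Steady-state peak Cmax,ss = C₀·R = 28 × 2/1 ≈ 56.000 mcg/mL.
Steady-state trough Cmin,ss = Cmax,ss·f ≈ 56.000 × 0.5 ≈ 28.000 mcg/mL.
Trough 28.0 mcg/mL vs MEC 7 mcg/mL: adequate.

28.0 mcg/mL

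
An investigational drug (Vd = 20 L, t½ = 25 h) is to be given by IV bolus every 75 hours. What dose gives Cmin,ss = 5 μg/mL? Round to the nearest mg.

τ/t½ = 75/25 ≈ 3, so f = (1/2)^(75/25) ≈ 0.125000.
Cmin,ss = (D/Vd)·f/(1−f), so D = Cmin,ss·Vd·(1−f)/f.
D = 5 × 20 × (1−f)/f ≈ 5 × 20 × 7.00000 ≈ 700.00 mg.

700 mg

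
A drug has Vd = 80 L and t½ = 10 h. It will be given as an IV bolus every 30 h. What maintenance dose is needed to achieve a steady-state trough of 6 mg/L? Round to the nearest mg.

3360 mg

τ/t½ = 30/10 ≈ 3, so f = (1/2)^(30/10) ≈ 0.125000.
Cmin,ss = (D/Vd)·f/(1−f), so D = Cmin,ss·Vd·(1−f)/f.
D = 6 × 80 × (1−f)/f ≈ 6 × 80 × 7.00000 ≈ 3360.00 mg.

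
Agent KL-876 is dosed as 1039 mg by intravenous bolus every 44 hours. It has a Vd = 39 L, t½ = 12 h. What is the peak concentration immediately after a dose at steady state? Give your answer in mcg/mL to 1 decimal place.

τ/t½ = 44/12 ≈ 3.6667, so fraction remaining f = (1/2)^(44/12) ≈ 0.0787.
Accumulation ratio R = 1/(1 − f) ≈ 1/0.9213 ≈ 1.0854.
Single-dose peak C₀ = D/Vd = 1039/39 ≈ 26.641 mcg/mL.
Steady-state peak Cmax,ss = C₀·R ≈ 26.641 × 1.0854 ≈ 28.916 mcg/mL.

28.9 mcg/mL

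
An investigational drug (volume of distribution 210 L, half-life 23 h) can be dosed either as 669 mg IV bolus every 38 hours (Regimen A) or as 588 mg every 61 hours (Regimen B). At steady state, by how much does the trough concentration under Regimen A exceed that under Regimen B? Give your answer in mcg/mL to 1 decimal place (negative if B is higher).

1.0 mcg/mL

Regimen A: f = (1/2)^(38/23) ≈ 0.3182; Cmin,ss = (669/210)·f/(1−f) ≈ 1.487 mcg/mL.
Regimen B: f = (1/2)^(61/23) ≈ 0.1591; Cmin,ss = (588/210)·f/(1−f) ≈ 0.530 mcg/mL.
Difference ≈ 1.487 − 0.530 ≈ 0.957 mcg/mL.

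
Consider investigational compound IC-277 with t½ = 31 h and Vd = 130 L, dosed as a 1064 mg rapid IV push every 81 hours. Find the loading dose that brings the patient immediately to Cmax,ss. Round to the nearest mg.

f = (1/2)^(81/31) ≈ 0.163470; accumulation ratio R = 1/(1−f) ≈ 1.19541.
Loading dose to hit Cmax,ss on first dose: D_load = D_maint·R ≈ 1064 × 1.19541 ≈ 1271.92 mg.

1272 mg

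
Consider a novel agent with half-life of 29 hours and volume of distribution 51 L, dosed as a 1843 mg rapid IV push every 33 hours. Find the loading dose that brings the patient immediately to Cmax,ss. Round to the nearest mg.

f = (1/2)^(33/29) ≈ 0.454411; accumulation ratio R = 1/(1−f) ≈ 1.83288.
Loading dose to hit Cmax,ss on first dose: D_load = D_maint·R ≈ 1843 × 1.83288 ≈ 3378.00 mg.

3378 mg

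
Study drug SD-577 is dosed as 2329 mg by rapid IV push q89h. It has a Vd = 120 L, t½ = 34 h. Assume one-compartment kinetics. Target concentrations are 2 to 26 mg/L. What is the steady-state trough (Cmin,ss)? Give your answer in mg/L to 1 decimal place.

3.8 mg/L

τ/t½ = 89/34 ≈ 2.6176, so fraction remaining f = (1/2)^(89/34) ≈ 0.1629.
At steady state, accumulation factor R = 1/(1 − e^(−kτ)) ≈ 1.1946.
Each bolus raises the concentration by D/Vd = 2329/120 ≈ 19.408 mg/L.
Steady-state peak Cmax,ss = C₀·R ≈ 19.408 × 1.1946 ≈ 23.185 mg/L.
One interval later, Cmin,ss = Cmax,ss·e^(−kτ) ≈ 23.185 × 0.1629 ≈ 3.777 mg/L.
Trough 3.8 mg/L vs MEC 2 mg/L: adequate.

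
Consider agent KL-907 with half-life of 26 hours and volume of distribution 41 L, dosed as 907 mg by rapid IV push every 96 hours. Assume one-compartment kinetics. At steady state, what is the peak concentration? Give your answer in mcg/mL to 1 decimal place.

Over one 96-h interval, 96/26 ≈ 3.6923 half-lives elapse, leaving f ≈ 0.0774 of each dose.
Accumulation ratio R = 1/(1 − f) ≈ 1/0.9226 ≈ 1.0839.
Single-dose peak C₀ = D/Vd = 907/41 ≈ 22.122 mcg/mL.
Steady-state peak Cmax,ss = C₀·R ≈ 22.122 × 1.0839 ≈ 23.978 mcg/mL.

24.0 mcg/mL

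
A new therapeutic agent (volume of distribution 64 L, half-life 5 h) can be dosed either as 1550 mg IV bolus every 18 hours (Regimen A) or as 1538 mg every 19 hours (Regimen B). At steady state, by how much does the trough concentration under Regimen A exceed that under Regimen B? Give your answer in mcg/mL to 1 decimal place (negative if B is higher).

0.3 mcg/mL

Regimen A: f = (1/2)^(18/5) ≈ 0.0825; Cmin,ss = (1550/64)·f/(1−f) ≈ 2.178 mcg/mL.
Regimen B: f = (1/2)^(19/5) ≈ 0.0718; Cmin,ss = (1538/64)·f/(1−f) ≈ 1.859 mcg/mL.
Difference ≈ 2.178 − 1.859 ≈ 0.319 mcg/mL.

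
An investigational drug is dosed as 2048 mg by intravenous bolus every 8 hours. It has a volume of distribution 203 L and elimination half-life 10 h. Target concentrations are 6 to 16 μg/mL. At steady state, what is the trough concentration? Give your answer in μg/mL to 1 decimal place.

τ/t½ = 8/10 ≈ 0.8, so fraction remaining f = (1/2)^(8/10) ≈ 0.5743.
Accumulation ratio R = 1/(1 − f) ≈ 1/0.4257 ≈ 2.3491.
Each bolus raises the concentration by D/Vd = 2048/203 ≈ 10.089 μg/mL.
Cmax,ss = C₀/(1 − f) ≈ 10.089/0.4257 ≈ 23.700 μg/mL.
Steady-state trough Cmin,ss = Cmax,ss·f ≈ 23.700 × 0.5743 ≈ 13.611 μg/mL.
Trough 13.6 μg/mL vs MEC 6 μg/mL: adequate.

13.6 μg/mL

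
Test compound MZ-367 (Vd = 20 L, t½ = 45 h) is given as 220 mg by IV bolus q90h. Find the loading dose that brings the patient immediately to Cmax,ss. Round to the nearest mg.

293 mg

f = (1/2)^(90/45) ≈ 0.250000; accumulation ratio R = 1/(1−f) ≈ 1.33333.
Loading dose to hit Cmax,ss on first dose: D_load = D_maint·R ≈ 220 × 1.33333 ≈ 293.33 mg.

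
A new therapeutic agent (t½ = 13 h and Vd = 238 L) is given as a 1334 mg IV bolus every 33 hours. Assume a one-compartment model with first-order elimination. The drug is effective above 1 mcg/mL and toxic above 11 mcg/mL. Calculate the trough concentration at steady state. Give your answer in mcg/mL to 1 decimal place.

1.2 mcg/mL

k = ln2/t½ = ln2/13 ≈ 0.053319 h⁻¹; fraction remaining f = e^(−kτ) = e^(−0.053319×33) ≈ 0.1721.
Accumulation ratio R = 1/(1 − f) ≈ 1/0.8279 ≈ 1.2079.
Single-dose peak C₀ = D/Vd = 1334/238 ≈ 5.605 mcg/mL.
Steady-state peak Cmax,ss = C₀·R ≈ 5.605 × 1.2079 ≈ 6.770 mcg/mL.
Steady-state trough Cmin,ss = Cmax,ss·f ≈ 6.770 × 0.1721 ≈ 1.165 mcg/mL.
Trough 1.2 mcg/mL vs MEC 1 mcg/mL: adequate.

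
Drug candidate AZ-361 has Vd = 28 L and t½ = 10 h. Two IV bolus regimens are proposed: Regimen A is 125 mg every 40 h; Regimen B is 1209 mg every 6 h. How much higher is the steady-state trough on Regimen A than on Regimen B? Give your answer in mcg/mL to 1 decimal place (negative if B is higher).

-83.4 mcg/mL

Regimen A: f = (1/2)^(40/10) ≈ 0.0625; Cmin,ss = (125/28)·f/(1−f) ≈ 0.298 mcg/mL.
Regimen B: f = (1/2)^(6/10) ≈ 0.6598; Cmin,ss = (1209/28)·f/(1−f) ≈ 83.743 mcg/mL.
Difference ≈ 0.298 − 83.743 ≈ -83.445 mcg/mL.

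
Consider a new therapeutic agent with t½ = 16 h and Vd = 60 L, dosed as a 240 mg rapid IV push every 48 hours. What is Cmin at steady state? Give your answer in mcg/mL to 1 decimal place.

The dosing interval is 3 half-lives, so f = 2^(−3) = 0.125.
Accumulation ratio R = 1/(1 − f) = 1/0.875 = 8/7.
Single-dose peak C₀ = D/Vd = 240/60 = 4 mcg/mL.
Steady-state peak Cmax,ss = C₀·R = 4 × 8/7 ≈ 4.571 mcg/mL.
Steady-state trough Cmin,ss = Cmax,ss·f ≈ 4.571 × 0.125 ≈ 0.571 mcg/mL.

0.6 mcg/mL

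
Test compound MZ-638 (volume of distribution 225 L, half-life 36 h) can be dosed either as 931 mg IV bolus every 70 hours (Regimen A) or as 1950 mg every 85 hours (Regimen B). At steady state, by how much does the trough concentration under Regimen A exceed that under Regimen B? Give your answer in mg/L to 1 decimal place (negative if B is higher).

-0.6 mg/L

Regimen A: f = (1/2)^(70/36) ≈ 0.2598; Cmin,ss = (931/225)·f/(1−f) ≈ 1.452 mg/L.
Regimen B: f = (1/2)^(85/36) ≈ 0.1946; Cmin,ss = (1950/225)·f/(1−f) ≈ 2.094 mg/L.
Difference ≈ 1.452 − 2.094 ≈ -0.642 mg/L.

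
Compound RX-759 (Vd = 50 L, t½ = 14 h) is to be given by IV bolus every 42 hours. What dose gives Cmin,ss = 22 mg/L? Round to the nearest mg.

τ/t½ = 42/14 ≈ 3, so f = (1/2)^(42/14) ≈ 0.125000.
Cmin,ss = (D/Vd)·f/(1−f), so D = Cmin,ss·Vd·(1−f)/f.
D = 22 × 50 × (1−f)/f ≈ 22 × 50 × 7.00000 ≈ 7700.00 mg.

7700 mg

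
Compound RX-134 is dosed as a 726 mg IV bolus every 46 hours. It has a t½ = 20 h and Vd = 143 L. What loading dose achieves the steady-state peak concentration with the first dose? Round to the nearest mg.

911 mg

f = (1/2)^(46/20) ≈ 0.203063; accumulation ratio R = 1/(1−f) ≈ 1.25480.
Loading dose to hit Cmax,ss on first dose: D_load = D_maint·R ≈ 726 × 1.25480 ≈ 910.98 mg.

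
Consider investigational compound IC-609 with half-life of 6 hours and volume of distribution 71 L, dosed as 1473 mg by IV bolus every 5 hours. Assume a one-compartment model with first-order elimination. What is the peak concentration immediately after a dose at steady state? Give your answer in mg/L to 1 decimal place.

τ/t½ = 5/6 ≈ 0.83333, so fraction remaining f = (1/2)^(5/6) ≈ 0.5612.
Accumulation ratio R = 1/(1 − f) ≈ 1/0.4388 ≈ 2.2789.
Each bolus raises the concentration by D/Vd = 1473/71 ≈ 20.746 mg/L.
Steady-state peak Cmax,ss = C₀·R ≈ 20.746 × 2.2789 ≈ 47.278 mg/L.

47.3 mg/L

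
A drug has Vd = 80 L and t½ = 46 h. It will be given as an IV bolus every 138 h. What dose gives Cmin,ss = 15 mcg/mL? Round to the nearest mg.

τ/t½ = 138/46 ≈ 3, so f = (1/2)^(138/46) ≈ 0.125000.
Cmin,ss = (D/Vd)·f/(1−f), so D = Cmin,ss·Vd·(1−f)/f.
D = 15 × 80 × (1−f)/f ≈ 15 × 80 × 7.00000 ≈ 8400.00 mg.

8400 mg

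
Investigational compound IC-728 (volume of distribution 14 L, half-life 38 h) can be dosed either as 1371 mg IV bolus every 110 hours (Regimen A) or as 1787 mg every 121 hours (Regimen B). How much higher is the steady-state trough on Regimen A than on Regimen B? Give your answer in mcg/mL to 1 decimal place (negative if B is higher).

Regimen A: f = (1/2)^(110/38) ≈ 0.1345; Cmin,ss = (1371/14)·f/(1−f) ≈ 15.218 mcg/mL.
Regimen B: f = (1/2)^(121/38) ≈ 0.1100; Cmin,ss = (1787/14)·f/(1−f) ≈ 15.776 mcg/mL.
Difference ≈ 15.218 − 15.776 ≈ -0.558 mcg/mL.

-0.6 mcg/mL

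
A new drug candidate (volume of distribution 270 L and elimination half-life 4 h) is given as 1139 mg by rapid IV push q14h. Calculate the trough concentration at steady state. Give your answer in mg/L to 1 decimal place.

0.4 mg/L

τ/t½ = 14/4 ≈ 3.5, so fraction remaining f = (1/2)^(14/4) ≈ 0.0884.
Single-dose peak C₀ = D/Vd = 1139/270 ≈ 4.219 mg/L.
Steady-state trough Cmin,ss = C₀·f/(1−f) ≈ 4.219 × 0.0884/0.9116 ≈ 0.409 mg/L.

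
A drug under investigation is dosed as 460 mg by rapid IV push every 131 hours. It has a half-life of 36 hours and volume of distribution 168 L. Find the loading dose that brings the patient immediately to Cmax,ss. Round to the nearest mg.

500 mg

f = (1/2)^(131/36) ≈ 0.080276; accumulation ratio R = 1/(1−f) ≈ 1.08728.
Loading dose to hit Cmax,ss on first dose: D_load = D_maint·R ≈ 460 × 1.08728 ≈ 500.15 mg.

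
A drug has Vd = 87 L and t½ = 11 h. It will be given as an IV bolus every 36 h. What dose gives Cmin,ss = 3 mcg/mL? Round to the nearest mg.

τ/t½ = 36/11 ≈ 3.2727, so f = (1/2)^(36/11) ≈ 0.103469.
Cmin,ss = (D/Vd)·f/(1−f), so D = Cmin,ss·Vd·(1−f)/f.
D = 3 × 87 × (1−f)/f ≈ 3 × 87 × 8.66473 ≈ 2261.49 mg.

2261 mg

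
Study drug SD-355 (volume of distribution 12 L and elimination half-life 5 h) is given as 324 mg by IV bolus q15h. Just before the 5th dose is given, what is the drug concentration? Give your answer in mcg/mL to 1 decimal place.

f = (1/2)^(τ/t½) = (1/2)^(15/5) ≈ 0.1250.
C₀ = D/Vd = 324/12 ≈ 27.000 mcg/mL.
Before the 5th dose, 4 doses have been given. Superposition: Cmin = C₀·(f + f² + … + f^4).
≈ 27.000 × (0.1250 + 0.0156 + 0.0020 + 0.0002) ≈ 27.000 × 0.1428 ≈ 3.856 mcg/mL.

3.9 mcg/mL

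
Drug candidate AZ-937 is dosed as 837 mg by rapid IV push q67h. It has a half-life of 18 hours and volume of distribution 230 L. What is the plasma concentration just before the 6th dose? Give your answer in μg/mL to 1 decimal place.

0.3 μg/mL

f = (1/2)^(τ/t½) = (1/2)^(67/18) ≈ 0.0758.
C₀ = D/Vd = 837/230 ≈ 3.639 μg/mL.
Before the 6th dose, 5 doses have been given. Superposition: Cmin = C₀·(f + f² + … + f^5).
≈ 3.639 × (0.0758 + 0.0057 + 0.0004 + 0.0000 + 0.0000) ≈ 3.639 × 0.0819 ≈ 0.298 μg/mL.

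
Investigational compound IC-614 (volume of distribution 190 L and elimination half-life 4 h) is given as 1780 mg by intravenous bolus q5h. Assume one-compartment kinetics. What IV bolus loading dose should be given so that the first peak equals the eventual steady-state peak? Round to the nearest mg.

f = (1/2)^(5/4) ≈ 0.420448; accumulation ratio R = 1/(1−f) ≈ 1.72547.
Loading dose to hit Cmax,ss on first dose: D_load = D_maint·R ≈ 1780 × 1.72547 ≈ 3071.34 mg.

3071 mg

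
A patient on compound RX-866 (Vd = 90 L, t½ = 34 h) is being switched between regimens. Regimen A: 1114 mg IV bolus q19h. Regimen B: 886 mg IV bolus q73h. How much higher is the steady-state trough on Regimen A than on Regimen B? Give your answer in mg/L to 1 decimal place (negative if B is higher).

23.3 mg/L

Regimen A: f = (1/2)^(19/34) ≈ 0.6789; Cmin,ss = (1114/90)·f/(1−f) ≈ 26.170 mg/L.
Regimen B: f = (1/2)^(73/34) ≈ 0.2258; Cmin,ss = (886/90)·f/(1−f) ≈ 2.871 mg/L.
Difference ≈ 26.170 − 2.871 ≈ 23.299 mg/L.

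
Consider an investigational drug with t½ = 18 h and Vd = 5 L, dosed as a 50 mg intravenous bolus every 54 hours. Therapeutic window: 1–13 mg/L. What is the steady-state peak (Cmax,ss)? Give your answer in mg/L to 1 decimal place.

11.4 mg/L

τ = 54 h = 3 half-lives, so f = (1/2)^3 = 0.125.
Accumulation ratio R = 1/(1 − f) = 1/0.875 = 8/7.
Single-dose peak C₀ = D/Vd = 50/5 = 10 mg/L.
Steady-state peak Cmax,ss = C₀·R = 10 × 8/7 ≈ 11.429 mg/L.
Peak 11.4 mg/L vs MTC 13 mg/L: below toxic threshold.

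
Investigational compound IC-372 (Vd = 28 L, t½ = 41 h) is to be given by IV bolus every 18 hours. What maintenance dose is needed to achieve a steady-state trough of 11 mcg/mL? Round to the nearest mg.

τ/t½ = 18/41 ≈ 0.43902, so f = (1/2)^(18/41) ≈ 0.737633.
Cmin,ss = (D/Vd)·f/(1−f), so D = Cmin,ss·Vd·(1−f)/f.
D = 11 × 28 × (1−f)/f ≈ 11 × 28 × 0.35569 ≈ 109.55 mg.

110 mg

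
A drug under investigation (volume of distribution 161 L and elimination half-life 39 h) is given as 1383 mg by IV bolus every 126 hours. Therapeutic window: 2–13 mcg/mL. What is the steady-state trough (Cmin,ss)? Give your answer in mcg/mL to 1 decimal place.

1.0 mcg/mL

k = ln2/t½ = ln2/39 ≈ 0.017773 h⁻¹; fraction remaining f = e^(−kτ) = e^(−0.017773×126) ≈ 0.1065.
Accumulation ratio R = 1/(1 − f) ≈ 1/0.8935 ≈ 1.1192.
Each bolus raises the concentration by D/Vd = 1383/161 ≈ 8.590 mcg/mL.
Cmax,ss = C₀/(1 − f) ≈ 8.590/0.8935 ≈ 9.614 mcg/mL.
One interval later, Cmin,ss = Cmax,ss·e^(−kτ) ≈ 9.614 × 0.1065 ≈ 1.024 mcg/mL.
Trough 1.0 mcg/mL vs MEC 2 mcg/mL: subtherapeutic.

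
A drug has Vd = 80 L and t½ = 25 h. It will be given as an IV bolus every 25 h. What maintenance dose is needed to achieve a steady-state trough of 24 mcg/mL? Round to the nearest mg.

1920 mg

τ/t½ = 25/25 ≈ 1, so f = (1/2)^(25/25) ≈ 0.500000.
Cmin,ss = (D/Vd)·f/(1−f), so D = Cmin,ss·Vd·(1−f)/f.
D = 24 × 80 × (1−f)/f ≈ 24 × 80 × 1.00000 ≈ 1920.00 mg.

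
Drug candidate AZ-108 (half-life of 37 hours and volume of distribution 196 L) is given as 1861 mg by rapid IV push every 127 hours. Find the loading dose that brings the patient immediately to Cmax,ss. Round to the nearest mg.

f = (1/2)^(127/37) ≈ 0.092626; accumulation ratio R = 1/(1−f) ≈ 1.10208.
Loading dose to hit Cmax,ss on first dose: D_load = D_maint·R ≈ 1861 × 1.10208 ≈ 2050.97 mg.

2051 mg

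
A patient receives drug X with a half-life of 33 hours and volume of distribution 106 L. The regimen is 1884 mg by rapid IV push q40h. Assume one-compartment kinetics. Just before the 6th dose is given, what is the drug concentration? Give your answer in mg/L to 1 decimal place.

f = (1/2)^(τ/t½) = (1/2)^(40/33) ≈ 0.4316.
C₀ = D/Vd = 1884/106 ≈ 17.774 mg/L.
Before the 6th dose, 5 doses have been given. Superposition: Cmin = C₀·(f + f² + … + f^5).
≈ 17.774 × (0.4316 + 0.1863 + 0.0804 + 0.0347 + 0.0150) ≈ 17.774 × 0.7480 ≈ 13.295 mg/L.

13.3 mg/L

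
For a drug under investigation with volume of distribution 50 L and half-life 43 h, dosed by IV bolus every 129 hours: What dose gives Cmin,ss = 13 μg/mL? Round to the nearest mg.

4550 mg

τ/t½ = 129/43 ≈ 3, so f = (1/2)^(129/43) ≈ 0.125000.
Cmin,ss = (D/Vd)·f/(1−f), so D = Cmin,ss·Vd·(1−f)/f.
D = 13 × 50 × (1−f)/f ≈ 13 × 50 × 7.00000 ≈ 4550.00 mg.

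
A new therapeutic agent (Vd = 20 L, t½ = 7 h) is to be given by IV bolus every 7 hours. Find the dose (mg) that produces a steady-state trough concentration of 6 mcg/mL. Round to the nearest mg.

120 mg

τ/t½ = 7/7 ≈ 1, so f = (1/2)^(7/7) ≈ 0.500000.
Cmin,ss = (D/Vd)·f/(1−f), so D = Cmin,ss·Vd·(1−f)/f.
D = 6 × 20 × (1−f)/f ≈ 6 × 20 × 1.00000 ≈ 120.00 mg.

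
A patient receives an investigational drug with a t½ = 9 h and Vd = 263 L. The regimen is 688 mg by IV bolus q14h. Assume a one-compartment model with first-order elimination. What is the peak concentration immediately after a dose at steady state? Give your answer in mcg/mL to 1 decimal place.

4.0 mcg/mL

τ/t½ = 14/9 ≈ 1.5556, so fraction remaining f = (1/2)^(14/9) ≈ 0.3402.
Accumulation ratio R = 1/(1 − f) ≈ 1/0.6598 ≈ 1.5156.
Each bolus raises the concentration by D/Vd = 688/263 ≈ 2.616 mcg/mL.
Steady-state peak Cmax,ss = C₀·R ≈ 2.616 × 1.5156 ≈ 3.965 mcg/mL.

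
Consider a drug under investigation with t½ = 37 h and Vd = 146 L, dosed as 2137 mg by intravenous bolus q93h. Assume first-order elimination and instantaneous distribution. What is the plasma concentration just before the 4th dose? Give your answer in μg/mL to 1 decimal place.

3.1 μg/mL

f = (1/2)^(τ/t½) = (1/2)^(93/37) ≈ 0.1751.
C₀ = D/Vd = 2137/146 ≈ 14.637 μg/mL.
Before the 4th dose, 3 doses have been given. Superposition: Cmin = C₀·(f + f² + … + f^3).
≈ 14.637 × (0.1751 + 0.0307 + 0.0054) ≈ 14.637 × 0.2112 ≈ 3.091 μg/mL.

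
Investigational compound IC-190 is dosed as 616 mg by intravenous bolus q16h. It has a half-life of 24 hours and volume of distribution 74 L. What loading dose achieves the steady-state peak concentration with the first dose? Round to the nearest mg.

1665 mg

f = (1/2)^(16/24) ≈ 0.629961; accumulation ratio R = 1/(1−f) ≈ 2.70242.
Loading dose to hit Cmax,ss on first dose: D_load = D_maint·R ≈ 616 × 2.70242 ≈ 1664.69 mg.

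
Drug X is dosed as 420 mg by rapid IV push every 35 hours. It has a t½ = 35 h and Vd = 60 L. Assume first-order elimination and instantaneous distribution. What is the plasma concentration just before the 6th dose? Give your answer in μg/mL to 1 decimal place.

6.8 μg/mL

f = (1/2)^(τ/t½) = (1/2)^(35/35) ≈ 0.5000.
C₀ = D/Vd = 420/60 ≈ 7.000 μg/mL.
Before the 6th dose, 5 doses have been given. Superposition: Cmin = C₀·(f + f² + … + f^5).
≈ 7.000 × (0.5000 + 0.2500 + 0.1250 + 0.0625 + 0.0313) ≈ 7.000 × 0.9688 ≈ 6.782 μg/mL.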